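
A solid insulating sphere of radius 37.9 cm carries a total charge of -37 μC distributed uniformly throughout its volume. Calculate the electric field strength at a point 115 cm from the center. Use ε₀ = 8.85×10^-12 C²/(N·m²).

2.52×10^5 V/m

Use a concentric Gaussian sphere at r = 115 cm (r > R, so the entire charge is enclosed).
Q_enc = -37 μC = -3.70×10^-5 C.
By Gauss's law, ∮E·dA = E·4πr² = Q_enc/ε₀.
E = |Q_enc|/(4πε₀r²) = (3.70×10^-5)/(4π·8.85×10^-12·(1.15)²) = 2.52×10^5 N/C.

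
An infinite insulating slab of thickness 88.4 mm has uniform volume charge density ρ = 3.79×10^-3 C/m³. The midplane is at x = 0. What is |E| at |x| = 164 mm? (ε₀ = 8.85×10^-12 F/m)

|E| = 1.89×10^7 N/C

The point |x| = 164 mm lies outside the slab (half-thickness 0.0442 m). A symmetric pillbox spanning the full slab encloses Q_enc = ρ·d·A.
Flux = 2EA ⇒ E = |ρ|d/(2ε₀), independent of distance outside.
E = (3.79×10^-3)(0.0884)/(2·8.85×10^-12) = 1.89×10^7 N/C.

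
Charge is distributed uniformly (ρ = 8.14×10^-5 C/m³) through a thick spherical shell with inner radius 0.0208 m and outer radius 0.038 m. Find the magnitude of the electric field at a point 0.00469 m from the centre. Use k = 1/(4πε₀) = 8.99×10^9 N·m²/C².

Take a concentric spherical Gaussian surface of radius r = 0.00469 m (r < 0.0208 m, inside the empty cavity).
Q_enc = 0 (all charge lies at larger r); Gauss's law gives E = 0.

E = 0 (no enclosed charge)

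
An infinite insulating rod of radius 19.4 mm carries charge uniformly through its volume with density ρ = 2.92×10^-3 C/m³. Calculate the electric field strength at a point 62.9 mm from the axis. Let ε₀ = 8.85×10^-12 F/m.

By cylindrical symmetry E is radial; use a coaxial Gaussian cylinder of radius 62.9 mm and length L (r > 19.4 mm, full cross-section enclosed).
λ_enc = ρ·πR² = (2.92×10^-3)π(0.0194)² = 3.453×10^-6 C/m.
Gauss's law: E·2πrL = λ_enc L/ε₀.
E = |λ_enc|/(2πε₀r) = (3.453e-6)/(2π·8.85×10^-12·0.0629) = 9.87×10^5 N/C.

|E| ≈ 9.87×10^5 N/C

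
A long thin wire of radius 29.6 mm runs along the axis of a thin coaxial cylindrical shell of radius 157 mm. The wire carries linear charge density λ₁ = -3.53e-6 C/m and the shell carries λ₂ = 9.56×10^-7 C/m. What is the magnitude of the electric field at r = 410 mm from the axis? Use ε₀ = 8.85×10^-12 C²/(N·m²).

|E| = 1.13×10^5 N/C

By cylindrical symmetry E is radial; use a coaxial Gaussian cylinder of radius 410 mm and length L (r > 157 mm, enclosing both).
λ_enc = λ₁ + λ₂ = (-3.53e-6) + (9.56×10^-7) = -2.574e-6 C/m.
Applying ∮E·dA = Q_enc/ε₀ with the end caps contributing no flux:
E = |λ_enc|/(2πε₀r) = (2.574×10^-6)/(2π·8.85×10^-12·0.41) = 1.13×10^5 N/C.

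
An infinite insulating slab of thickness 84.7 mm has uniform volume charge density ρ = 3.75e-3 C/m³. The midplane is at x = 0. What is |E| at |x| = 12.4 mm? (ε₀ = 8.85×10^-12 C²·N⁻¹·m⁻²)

E ≈ 5.25e6 N/C

By symmetry E is perpendicular to the slab. A Gaussian pillbox from −12.4 mm to +12.4 mm (face area A) lies entirely within the slab.
Q_enc = ρ·(2x)·A and flux = 2EA, so 2EA = 2ρxA/ε₀ ⇒ E = |ρ|x/ε₀.
E = (3.75e-3)(0.0124)/(8.85×10^-12) = 5.25e6 N/C.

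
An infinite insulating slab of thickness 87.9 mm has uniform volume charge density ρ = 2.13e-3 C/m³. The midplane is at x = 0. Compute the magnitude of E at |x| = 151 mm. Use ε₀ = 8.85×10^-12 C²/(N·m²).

The point |x| = 151 mm lies outside the slab (half-thickness 0.04395 m). A symmetric pillbox spanning the full slab encloses Q_enc = ρ·d·A.
Flux = 2EA ⇒ E = |ρ|d/(2ε₀), independent of distance outside.
E = (2.13e-3)(0.0879)/(2·8.85×10^-12) = 1.06×10^7 N/C.

E ≈ 1.06e7 N/C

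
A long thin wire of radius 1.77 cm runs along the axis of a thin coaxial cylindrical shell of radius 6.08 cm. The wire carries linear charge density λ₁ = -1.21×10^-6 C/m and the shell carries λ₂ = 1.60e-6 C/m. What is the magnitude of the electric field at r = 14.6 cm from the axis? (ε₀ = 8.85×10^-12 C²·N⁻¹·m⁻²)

E ≈ 4.80×10^4 N/C

Choose a coaxial cylinder of radius r = 14.6 cm (arbitrary length L) as the Gaussian surface (r > 6.08 cm, enclosing both).
λ_enc = λ₁ + λ₂ = (-1.21×10^-6) + (1.60×10^-6) = 3.90×10^-7 C/m.
Applying ∮E·dA = Q_enc/ε₀ with the end caps contributing no flux:
E = |λ_enc|/(2πε₀r) = (3.90×10^-7)/(2π·8.85×10^-12·0.146) = 4.80×10^4 N/C.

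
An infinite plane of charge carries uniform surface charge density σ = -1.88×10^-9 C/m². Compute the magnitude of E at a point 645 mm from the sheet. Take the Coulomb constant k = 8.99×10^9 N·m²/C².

The symmetry is planar: E is normal to the sheet and the same magnitude on both sides. Take a pillbox straddling the sheet with end-cap area A.
Only the two end caps contribute flux: Φ = 2EA. With Q_enc = σA, Gauss's law gives E = |σ|/(2ε₀).
E = 2πk|σ| = 2π(8.99×10^9)(1.88×10^-9) = 106 N/C.

|E| = 106 N/C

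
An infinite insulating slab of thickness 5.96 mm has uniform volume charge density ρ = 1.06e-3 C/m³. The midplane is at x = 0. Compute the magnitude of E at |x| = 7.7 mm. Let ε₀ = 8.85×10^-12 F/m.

The point |x| = 7.7 mm lies outside the slab (half-thickness 0.00298 m). A symmetric pillbox spanning the full slab encloses Q_enc = ρ·d·A.
Flux = 2EA ⇒ E = |ρ|d/(2ε₀), independent of distance outside.
E = (1.06e-3)(0.00596)/(2·8.85×10^-12) = 3.57×10^5 N/C.

3.57e5 V/m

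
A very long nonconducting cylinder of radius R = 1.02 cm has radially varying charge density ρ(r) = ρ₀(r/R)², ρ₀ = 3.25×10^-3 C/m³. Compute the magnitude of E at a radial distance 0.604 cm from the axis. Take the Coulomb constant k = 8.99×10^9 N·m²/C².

By cylindrical symmetry E is radial; use a coaxial Gaussian cylinder of radius 0.604 cm and length L (r < R).
λ_enc = ∫₀^r ρ(r')·2πr' dr' = (2πρ₀/R²)·r^4/4 = 6.531×10^-8 C/m.
Gauss's law: E·2πrL = λ_enc L/ε₀.
E = 2k|λ_enc|/r = 2(8.99×10^9)(6.531×10^-8)/(0.00604) = 1.94×10^5 N/C.

E ≈ 1.94e5 N/C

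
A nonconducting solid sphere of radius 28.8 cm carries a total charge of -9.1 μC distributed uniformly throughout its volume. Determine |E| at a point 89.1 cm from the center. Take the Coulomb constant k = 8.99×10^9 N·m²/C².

By spherical symmetry E is radial; choose a Gaussian sphere of radius r = 89.1 cm (r > R, so the entire charge is enclosed).
Q_enc = -9.1 μC = -9.10×10^-6 C.
Since E is radial and uniform over the Gaussian sphere, Φ = E·4πr² = Q_enc/ε₀.
E = k|Q_enc|/r² = (8.99×10^9)(9.10×10^-6)/(0.891)² = 1.03×10^5 N/C.

E = 1.03×10^5 N/C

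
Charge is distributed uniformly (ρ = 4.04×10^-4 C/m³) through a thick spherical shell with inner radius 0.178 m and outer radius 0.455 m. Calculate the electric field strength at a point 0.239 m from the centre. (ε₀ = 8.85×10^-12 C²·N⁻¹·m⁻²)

Use a concentric Gaussian sphere at r = 0.239 m (within the shell material, 0.178 m < r < 0.455 m).
Enclosed charge is the volume from a to r: Q_enc = (4π/3)ρ(r³ − a³) = 1.356e-5 C.
Applying ∮E·dA = Q_enc/ε₀ with Φ = E(4πr²):
E = |Q_enc|/(4πε₀r²) = (1.356×10^-5)/(4π·8.85×10^-12·(0.239)²) = 2.13×10^6 N/C.

E ≈ 2.13×10^6 V/m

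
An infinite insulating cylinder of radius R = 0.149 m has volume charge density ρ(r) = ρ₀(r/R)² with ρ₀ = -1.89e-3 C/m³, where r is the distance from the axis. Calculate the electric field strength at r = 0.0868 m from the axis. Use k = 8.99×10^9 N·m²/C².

E = 1.57×10^6 N/C

Take a coaxial cylindrical Gaussian surface of radius r = 0.0868 m and length L (r < R).
Integrating ρ over the cross-section to radius r: λ_enc = (2πρ₀/R²) ∫₀^r r'^3 dr' = 2πρ₀ r^4/(4·R²) = -7.591×10^-6 C/m.
Gauss's law: E·2πrL = λ_enc L/ε₀.
E = 2k|λ_enc|/r = 2(8.99×10^9)(7.591e-6)/(0.0868) = 1.57×10^6 N/C.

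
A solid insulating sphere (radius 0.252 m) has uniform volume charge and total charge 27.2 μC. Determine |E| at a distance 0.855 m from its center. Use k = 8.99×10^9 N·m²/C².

Take a concentric spherical Gaussian surface of radius r = 0.855 m (r > R, so the entire charge is enclosed).
Q_enc = 27.2 μC = 2.72e-5 C.
Applying ∮E·dA = Q_enc/ε₀ with Φ = E(4πr²):
E = k|Q_enc|/r² = (8.99×10^9)(2.72e-5)/(0.855)² = 3.35×10^5 N/C.

3.35×10^5 N/C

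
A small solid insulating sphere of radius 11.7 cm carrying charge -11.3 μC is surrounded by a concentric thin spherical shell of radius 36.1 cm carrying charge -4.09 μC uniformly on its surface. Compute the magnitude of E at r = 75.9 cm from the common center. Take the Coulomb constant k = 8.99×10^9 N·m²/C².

|E| ≈ 2.40×10^5 N/C

Use a concentric Gaussian sphere at r = 75.9 cm (r > 36.1 cm, enclosing both).
Q_enc = (-11.3 μC) + (-4.09 μC) = -1.539×10^-5 C.
By Gauss's law, ∮E·dA = E·4πr² = Q_enc/ε₀.
E = k|Q_enc|/r² = (8.99×10^9)(1.539e-5)/(0.759)² = 2.40e5 N/C.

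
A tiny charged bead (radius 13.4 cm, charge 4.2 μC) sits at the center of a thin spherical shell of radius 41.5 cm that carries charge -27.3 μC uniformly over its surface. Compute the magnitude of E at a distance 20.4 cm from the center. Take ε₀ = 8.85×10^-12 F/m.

|E| ≈ 9.07×10^5 V/m

By spherical symmetry E is radial; choose a Gaussian sphere of radius r = 20.4 cm (between the bodies, 13.4 cm < r < 41.5 cm).
The shell at 41.5 cm lies outside the Gaussian surface, so Q_enc = 4.2 μC = 4.20e-6 C.
Gauss's law: E·4πr² = Q_enc/ε₀.
E = |Q_enc|/(4πε₀r²) = (4.20×10^-6)/(4π·8.85×10^-12·(0.204)²) = 9.07e5 N/C.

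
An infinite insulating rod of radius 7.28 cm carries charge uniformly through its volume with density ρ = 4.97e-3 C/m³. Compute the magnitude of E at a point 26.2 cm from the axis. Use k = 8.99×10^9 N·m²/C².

E = 5.68e6 N/C

Choose a coaxial cylinder of radius r = 26.2 cm (arbitrary length L) as the Gaussian surface (r > 7.28 cm, full cross-section enclosed).
λ_enc = ρ·πR² = (4.97e-3)π(0.0728)² = 8.275×10^-5 C/m.
Applying ∮E·dA = Q_enc/ε₀ with the end caps contributing no flux:
E = 2k|λ_enc|/r = 2(8.99×10^9)(8.275×10^-5)/(0.262) = 5.68×10^6 N/C.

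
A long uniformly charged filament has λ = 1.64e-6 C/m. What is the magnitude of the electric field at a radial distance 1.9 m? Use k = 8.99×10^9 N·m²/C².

|E| ≈ 1.55×10^4 V/m

Coaxial Gaussian cylinder, radius r = 1.9 m, length L.
Q_enc = λL, so λ_enc = 1.64e-6 C/m.
By Gauss's law (flux through the curved wall only), E·2πrL = λ_enc L/ε₀.
E = 2k|λ_enc|/r = 2(8.99×10^9)(1.64×10^-6)/(1.9) = 1.55×10^4 N/C.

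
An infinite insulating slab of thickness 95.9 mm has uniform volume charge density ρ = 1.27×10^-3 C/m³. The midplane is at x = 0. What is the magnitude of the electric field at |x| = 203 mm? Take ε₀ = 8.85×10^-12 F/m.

The point |x| = 203 mm lies outside the slab (half-thickness 0.04795 m). A symmetric pillbox spanning the full slab encloses Q_enc = ρ·d·A.
Flux = 2EA ⇒ E = |ρ|d/(2ε₀), independent of distance outside.
E = (1.27e-3)(0.0959)/(2·8.85×10^-12) = 6.88×10^6 N/C.

|E| ≈ 6.88e6 V/m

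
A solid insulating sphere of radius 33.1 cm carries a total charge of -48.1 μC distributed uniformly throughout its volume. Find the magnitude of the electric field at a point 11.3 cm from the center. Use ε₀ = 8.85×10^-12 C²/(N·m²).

By spherical symmetry E is radial; choose a Gaussian sphere of radius r = 11.3 cm (r < R).
Only the charge within r is enclosed: Q_enc = Q·(r/R)³ = (-48.1 μC)·(11.3 cm/33.1 cm)³ = -1.914×10^-6 C.
Gauss's law: E·4πr² = Q_enc/ε₀.
E = |Q_enc|/(4πε₀r²) = (1.914×10^-6)/(4π·8.85×10^-12·(0.113)²) = 1.35e6 N/C.

E ≈ 1.35×10^6 V/m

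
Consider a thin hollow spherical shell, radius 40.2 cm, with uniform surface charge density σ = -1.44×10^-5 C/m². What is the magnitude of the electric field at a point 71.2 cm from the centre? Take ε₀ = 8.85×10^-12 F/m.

Use a concentric Gaussian sphere at r = 71.2 cm (r > 40.2 cm).
The entire shell is enclosed: Q_enc = σ·4πR² = (-1.44×10^-5)·4π·(0.402)² = -2.924×10^-5 C.
Applying ∮E·dA = Q_enc/ε₀ with Φ = E(4πr²):
E = |Q_enc|/(4πε₀r²) = (2.924×10^-5)/(4π·8.85×10^-12·(0.712)²) = 5.19×10^5 N/C.

E = 5.19e5 V/m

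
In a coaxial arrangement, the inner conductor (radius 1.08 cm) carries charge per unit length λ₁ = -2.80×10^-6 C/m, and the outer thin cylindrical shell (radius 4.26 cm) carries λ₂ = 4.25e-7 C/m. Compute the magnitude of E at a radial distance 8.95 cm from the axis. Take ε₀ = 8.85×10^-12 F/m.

E = 4.77e5 N/C

Take a coaxial cylindrical Gaussian surface of radius r = 8.95 cm and length L (r > 4.26 cm, enclosing both).
λ_enc = λ₁ + λ₂ = (-2.80×10^-6) + (4.25×10^-7) = -2.375×10^-6 C/m.
Since E is radial and uniform over the curved surface, Φ = E·2πrL = Q_enc/ε₀ = λ_enc L/ε₀.
E = |λ_enc|/(2πε₀r) = (2.375×10^-6)/(2π·8.85×10^-12·0.0895) = 4.77×10^5 N/C.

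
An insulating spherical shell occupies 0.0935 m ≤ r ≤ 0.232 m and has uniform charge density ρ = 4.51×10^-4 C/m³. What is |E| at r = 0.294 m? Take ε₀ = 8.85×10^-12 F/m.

By spherical symmetry E is radial; choose a Gaussian sphere of radius r = 0.294 m (r > 0.232 m, enclosing the whole shell).
Q_enc = ρ·(4π/3)(b³ − a³) = (4.51×10^-4)·(4π/3)·((0.232)³ − (0.0935)³) = 2.205×10^-5 C.
Since E is radial and uniform over the Gaussian sphere, Φ = E·4πr² = Q_enc/ε₀.
E = |Q_enc|/(4πε₀r²) = (2.205×10^-5)/(4π·8.85×10^-12·(0.294)²) = 2.29e6 N/C.

E ≈ 2.29×10^6 V/m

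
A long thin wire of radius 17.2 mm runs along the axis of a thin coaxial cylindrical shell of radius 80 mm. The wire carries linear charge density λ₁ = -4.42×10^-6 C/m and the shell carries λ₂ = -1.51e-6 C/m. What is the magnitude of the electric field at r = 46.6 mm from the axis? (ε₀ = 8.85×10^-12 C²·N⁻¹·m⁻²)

Take a coaxial cylindrical Gaussian surface of radius r = 46.6 mm and length L (between the conductors, 17.2 mm < r < 80 mm).
Only the inner wire is enclosed; the outer shell contributes nothing inside itself. λ_enc = λ₁ = -4.42×10^-6 C/m.
Since E is radial and uniform over the curved surface, Φ = E·2πrL = Q_enc/ε₀ = λ_enc L/ε₀.
E = |λ_enc|/(2πε₀r) = (4.42×10^-6)/(2π·8.85×10^-12·0.0466) = 1.71×10^6 N/C.

E = 1.71×10^6 V/m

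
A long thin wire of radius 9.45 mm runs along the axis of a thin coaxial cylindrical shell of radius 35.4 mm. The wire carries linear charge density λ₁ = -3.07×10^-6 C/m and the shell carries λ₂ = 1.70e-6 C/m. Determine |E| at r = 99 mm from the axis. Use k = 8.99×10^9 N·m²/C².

Take a coaxial cylindrical Gaussian surface of radius r = 99 mm and length L (r > 35.4 mm, enclosing both).
λ_enc = λ₁ + λ₂ = (-3.07×10^-6) + (1.70×10^-6) = -1.37×10^-6 C/m.
Since E is radial and uniform over the curved surface, Φ = E·2πrL = Q_enc/ε₀ = λ_enc L/ε₀.
E = 2k|λ_enc|/r = 2(8.99×10^9)(1.37×10^-6)/(0.099) = 2.49e5 N/C.

E = 2.49×10^5 N/C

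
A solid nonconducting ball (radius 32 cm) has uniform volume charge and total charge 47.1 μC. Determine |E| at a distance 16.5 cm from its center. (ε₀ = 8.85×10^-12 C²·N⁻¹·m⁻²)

By spherical symmetry E is radial; choose a Gaussian sphere of radius r = 16.5 cm (r < R).
For a uniform sphere the enclosed fraction is (r/R)³, so Q_enc = (47.1 μC)(0.165/0.32)³ = 6.457×10^-6 C.
Since E is radial and uniform over the Gaussian sphere, Φ = E·4πr² = Q_enc/ε₀.
E = |Q_enc|/(4πε₀r²) = (6.457×10^-6)/(4π·8.85×10^-12·(0.165)²) = 2.13×10^6 N/C.

2.13e6 N/C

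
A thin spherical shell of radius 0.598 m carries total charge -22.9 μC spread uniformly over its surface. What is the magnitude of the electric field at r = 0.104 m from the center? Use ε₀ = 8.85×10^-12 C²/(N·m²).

E = 0 (no enclosed charge)

Symmetry ⇒ E = E(r) r̂. Gaussian sphere of radius r = 0.104 m (inside the shell, r < 0.598 m).
All the charge is outside the Gaussian surface: Q_enc = 0, hence E = 0 everywhere inside the shell.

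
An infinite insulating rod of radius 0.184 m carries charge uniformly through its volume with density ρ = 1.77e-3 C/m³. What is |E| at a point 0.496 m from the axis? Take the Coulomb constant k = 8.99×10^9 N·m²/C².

Coaxial Gaussian cylinder, radius r = 0.496 m, length L (r > 0.184 m, full cross-section enclosed).
λ_enc = ρ·πR² = (1.77×10^-3)π(0.184)² = 1.883×10^-4 C/m.
Gauss's law: E·2πrL = λ_enc L/ε₀.
E = 2k|λ_enc|/r = 2(8.99×10^9)(1.883×10^-4)/(0.496) = 6.82×10^6 N/C.

|E| = 6.82×10^6 N/C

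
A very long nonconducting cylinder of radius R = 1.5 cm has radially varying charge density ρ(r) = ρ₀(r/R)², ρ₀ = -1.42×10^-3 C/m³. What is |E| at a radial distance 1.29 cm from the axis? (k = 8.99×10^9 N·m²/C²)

E ≈ 3.83×10^5 N/C

Choose a coaxial cylinder of radius r = 1.29 cm (arbitrary length L) as the Gaussian surface (r < R).
λ_enc = ∫₀^r ρ(r')·2πr' dr' = (2πρ₀/R²)·r^4/4 = -2.745e-7 C/m.
By Gauss's law (flux through the curved wall only), E·2πrL = λ_enc L/ε₀.
E = 2k|λ_enc|/r = 2(8.99×10^9)(2.745e-7)/(0.0129) = 3.83×10^5 N/C.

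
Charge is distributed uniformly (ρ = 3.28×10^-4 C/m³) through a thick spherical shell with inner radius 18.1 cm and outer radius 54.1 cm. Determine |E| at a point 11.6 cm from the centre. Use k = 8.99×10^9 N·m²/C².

E = 0 (no enclosed charge)

Symmetry ⇒ E = E(r) r̂. Gaussian sphere of radius r = 11.6 cm (r < 18.1 cm, inside the empty cavity).
Q_enc = 0 (all charge lies at larger r); Gauss's law gives E = 0.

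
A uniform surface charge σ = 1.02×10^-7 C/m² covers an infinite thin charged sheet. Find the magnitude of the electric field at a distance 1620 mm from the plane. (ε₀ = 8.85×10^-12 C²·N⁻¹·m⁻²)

5.76×10^3 N/C

Choose a cylindrical pillbox piercing the sheet, end faces (area A) parallel to it.
Only the two end caps contribute flux: Φ = 2EA. With Q_enc = σA, Gauss's law gives E = |σ|/(2ε₀).
E = |σ|/(2ε₀) = (1.02×10^-7)/(2·8.85×10^-12) = 5.76×10^3 N/C.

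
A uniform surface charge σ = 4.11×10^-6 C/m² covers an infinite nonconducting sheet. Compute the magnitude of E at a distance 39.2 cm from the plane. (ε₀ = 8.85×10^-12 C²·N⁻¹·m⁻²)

The symmetry is planar: E is normal to the sheet and the same magnitude on both sides. Take a pillbox straddling the sheet with end-cap area A.
Flux Φ = 2EA and Q_enc = σA, so 2EA = σA/ε₀ ⇒ E = |σ|/(2ε₀), independent of distance.
E = |σ|/(2ε₀) = (4.11×10^-6)/(2·8.85×10^-12) = 2.32e5 N/C.

2.32×10^5 N/C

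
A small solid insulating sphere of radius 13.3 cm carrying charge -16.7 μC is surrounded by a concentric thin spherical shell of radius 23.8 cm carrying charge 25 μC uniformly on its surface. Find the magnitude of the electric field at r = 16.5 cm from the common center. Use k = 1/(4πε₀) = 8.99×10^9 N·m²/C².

Symmetry ⇒ E = E(r) r̂. Gaussian sphere of radius r = 16.5 cm (between the bodies, 13.3 cm < r < 23.8 cm).
Only the inner charge is enclosed; the outer shell contributes nothing inside itself. Q_enc = -16.7 μC = -1.67e-5 C.
Gauss's law: E·4πr² = Q_enc/ε₀.
E = k|Q_enc|/r² = (8.99×10^9)(1.67×10^-5)/(0.165)² = 5.51×10^6 N/C.

E ≈ 5.51e6 N/C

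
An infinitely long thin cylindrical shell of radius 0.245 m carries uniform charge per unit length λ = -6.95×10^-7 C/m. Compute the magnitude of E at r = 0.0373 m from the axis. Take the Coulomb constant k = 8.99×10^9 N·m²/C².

Choose a coaxial cylinder of radius r = 0.0373 m (arbitrary length L) as the Gaussian surface (r < 0.245 m, inside the shell).
All the surface charge lies outside this cylinder: Q_enc = 0, hence E = 0.

E = 0 (no enclosed charge)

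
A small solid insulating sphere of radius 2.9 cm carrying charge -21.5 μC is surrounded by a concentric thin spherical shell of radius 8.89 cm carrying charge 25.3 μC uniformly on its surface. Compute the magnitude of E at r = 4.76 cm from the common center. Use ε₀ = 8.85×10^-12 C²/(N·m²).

Symmetry ⇒ E = E(r) r̂. Gaussian sphere of radius r = 4.76 cm (between the bodies, 2.9 cm < r < 8.89 cm).
The shell at 8.89 cm lies outside the Gaussian surface, so Q_enc = -21.5 μC = -2.15×10^-5 C.
Applying ∮E·dA = Q_enc/ε₀ with Φ = E(4πr²):
E = |Q_enc|/(4πε₀r²) = (2.15e-5)/(4π·8.85×10^-12·(0.0476)²) = 8.53×10^7 N/C.

|E| = 8.53×10^7 N/C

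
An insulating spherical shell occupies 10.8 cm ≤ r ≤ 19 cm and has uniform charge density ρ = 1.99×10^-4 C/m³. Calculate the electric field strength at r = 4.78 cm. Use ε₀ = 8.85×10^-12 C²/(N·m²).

Use a concentric Gaussian sphere at r = 4.78 cm (r < 10.8 cm, inside the empty cavity).
Q_enc = 0 (all charge lies at larger r); Gauss's law gives E = 0.

E = 0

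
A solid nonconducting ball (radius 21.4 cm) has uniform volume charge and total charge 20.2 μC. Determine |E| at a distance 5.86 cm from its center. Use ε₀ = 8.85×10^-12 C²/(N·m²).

By spherical symmetry E is radial; choose a Gaussian sphere of radius r = 5.86 cm (r < R).
For a uniform sphere the enclosed fraction is (r/R)³, so Q_enc = (20.2 μC)(0.0586/0.214)³ = 4.148×10^-7 C.
By Gauss's law, ∮E·dA = E·4πr² = Q_enc/ε₀.
E = |Q_enc|/(4πε₀r²) = (4.148×10^-7)/(4π·8.85×10^-12·(0.0586)²) = 1.09×10^6 N/C.

|E| ≈ 1.09e6 V/m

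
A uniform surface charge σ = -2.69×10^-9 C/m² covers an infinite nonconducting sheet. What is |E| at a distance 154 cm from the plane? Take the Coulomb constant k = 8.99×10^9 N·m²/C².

Choose a cylindrical pillbox piercing the sheet, end faces (area A) parallel to it.
Flux Φ = 2EA and Q_enc = σA, so 2EA = σA/ε₀ ⇒ E = |σ|/(2ε₀), independent of distance.
E = 2πk|σ| = 2π(8.99×10^9)(2.69e-9) = 152 N/C.

152 V/m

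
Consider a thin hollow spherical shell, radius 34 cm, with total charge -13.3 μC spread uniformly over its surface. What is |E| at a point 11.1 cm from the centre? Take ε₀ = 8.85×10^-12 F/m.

|E| = 0 N/C

Symmetry ⇒ E = E(r) r̂. Gaussian sphere of radius r = 11.1 cm (inside the shell, r < 34 cm).
No charge lies within this surface, so Q_enc = 0 and Gauss's law gives E·4πr² = 0 ⇒ E = 0.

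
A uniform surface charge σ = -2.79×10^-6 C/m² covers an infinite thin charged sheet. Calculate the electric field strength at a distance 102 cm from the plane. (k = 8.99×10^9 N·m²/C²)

By planar symmetry E is perpendicular to the sheet and uniform; use a Gaussian pillbox with flat faces of area A on each side of the sheet.
Only the two end caps contribute flux: Φ = 2EA. With Q_enc = σA, Gauss's law gives E = |σ|/(2ε₀).
E = 2πk|σ| = 2π(8.99×10^9)(2.79×10^-6) = 1.58×10^5 N/C.

|E| ≈ 1.58×10^5 V/m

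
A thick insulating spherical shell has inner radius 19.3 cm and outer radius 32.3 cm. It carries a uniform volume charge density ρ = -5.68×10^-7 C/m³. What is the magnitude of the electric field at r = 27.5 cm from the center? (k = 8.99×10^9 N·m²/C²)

Symmetry ⇒ E = E(r) r̂. Gaussian sphere of radius r = 27.5 cm (within the shell material, 19.3 cm < r < 32.3 cm).
Only the shell between 19.3 cm and r is enclosed: Q_enc = ρ·(4π/3)(r³ − a³) = (-5.68×10^-7)·(4π/3)·((0.275)³ − (0.193)³) = -3.238×10^-8 C.
Since E is radial and uniform over the Gaussian sphere, Φ = E·4πr² = Q_enc/ε₀.
E = k|Q_enc|/r² = (8.99×10^9)(3.238×10^-8)/(0.275)² = 3.85×10^3 N/C.

3.85e3 V/m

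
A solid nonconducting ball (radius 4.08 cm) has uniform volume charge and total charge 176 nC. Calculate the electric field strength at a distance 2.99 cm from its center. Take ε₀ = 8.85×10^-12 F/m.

Use a concentric Gaussian sphere at r = 2.99 cm (r < R).
For a uniform sphere the enclosed fraction is (r/R)³, so Q_enc = (176 nC)(0.0299/0.0408)³ = 6.927e-8 C.
By Gauss's law, ∮E·dA = E·4πr² = Q_enc/ε₀.
E = |Q_enc|/(4πε₀r²) = (6.927e-8)/(4π·8.85×10^-12·(0.0299)²) = 6.97×10^5 N/C.

|E| = 6.97×10^5 N/C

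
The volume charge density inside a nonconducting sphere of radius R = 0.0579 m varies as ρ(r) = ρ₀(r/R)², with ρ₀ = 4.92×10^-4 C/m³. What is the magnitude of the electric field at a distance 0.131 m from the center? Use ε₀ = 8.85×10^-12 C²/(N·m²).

1.26×10^5 N/C

By spherical symmetry E is radial; choose a Gaussian sphere of radius r = 0.131 m (r > R, all charge enclosed).
Q_enc = 4π ∫₀^R ρ₀(r'/R)^2 r'² dr' = 4πρ₀R³/5 = 2.40e-7 C.
Since E is radial and uniform over the Gaussian sphere, Φ = E·4πr² = Q_enc/ε₀.
E = |Q_enc|/(4πε₀r²) = (2.40×10^-7)/(4π·8.85×10^-12·(0.131)²) = 1.26×10^5 N/C.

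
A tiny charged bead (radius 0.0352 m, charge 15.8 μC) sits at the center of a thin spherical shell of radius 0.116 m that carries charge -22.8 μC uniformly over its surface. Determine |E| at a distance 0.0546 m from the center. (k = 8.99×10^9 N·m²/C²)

Symmetry ⇒ E = E(r) r̂. Gaussian sphere of radius r = 0.0546 m (between the bodies, 0.0352 m < r < 0.116 m).
Only the inner charge is enclosed; the outer shell contributes nothing inside itself. Q_enc = 15.8 μC = 1.58e-5 C.
Since E is radial and uniform over the Gaussian sphere, Φ = E·4πr² = Q_enc/ε₀.
E = k|Q_enc|/r² = (8.99×10^9)(1.58×10^-5)/(0.0546)² = 4.76e7 N/C.

E = 4.76×10^7 V/m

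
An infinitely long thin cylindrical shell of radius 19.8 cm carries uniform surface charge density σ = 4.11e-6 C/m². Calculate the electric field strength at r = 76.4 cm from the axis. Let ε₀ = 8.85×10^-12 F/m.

|E| ≈ 1.20×10^5 V/m

Coaxial Gaussian cylinder, radius r = 76.4 cm, length L (r > 19.8 cm).
The whole shell is enclosed: λ_enc = σ·2πR = (4.11×10^-6)·2π·(0.198) = 5.113×10^-6 C/m.
Applying ∮E·dA = Q_enc/ε₀ with the end caps contributing no flux:
E = |λ_enc|/(2πε₀r) = (5.113×10^-6)/(2π·8.85×10^-12·0.764) = 1.20×10^5 N/C.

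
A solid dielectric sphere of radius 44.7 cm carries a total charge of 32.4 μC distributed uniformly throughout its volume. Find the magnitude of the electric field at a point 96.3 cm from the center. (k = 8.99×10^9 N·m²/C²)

By spherical symmetry E is radial; choose a Gaussian sphere of radius r = 96.3 cm (r > R, so the entire charge is enclosed).
Q_enc = 32.4 μC = 3.24×10^-5 C.
By Gauss's law, ∮E·dA = E·4πr² = Q_enc/ε₀.
E = k|Q_enc|/r² = (8.99×10^9)(3.24×10^-5)/(0.963)² = 3.14e5 N/C.

|E| ≈ 3.14×10^5 V/m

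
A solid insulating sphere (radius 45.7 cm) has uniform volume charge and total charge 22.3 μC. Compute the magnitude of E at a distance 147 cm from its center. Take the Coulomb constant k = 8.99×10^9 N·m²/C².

Take a concentric spherical Gaussian surface of radius r = 147 cm (r > R, so the entire charge is enclosed).
Q_enc = 22.3 μC = 2.23×10^-5 C.
Gauss's law: E·4πr² = Q_enc/ε₀.
E = k|Q_enc|/r² = (8.99×10^9)(2.23e-5)/(1.47)² = 9.28×10^4 N/C.

E = 9.28×10^4 N/C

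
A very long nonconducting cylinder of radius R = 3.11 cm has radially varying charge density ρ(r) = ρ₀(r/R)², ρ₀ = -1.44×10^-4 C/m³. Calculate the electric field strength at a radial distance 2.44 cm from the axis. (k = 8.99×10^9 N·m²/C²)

6.11×10^4 V/m

Take a coaxial cylindrical Gaussian surface of radius r = 2.44 cm and length L (r < R).
λ_enc = ∫₀^r ρ(r')·2πr' dr' = (2πρ₀/R²)·r^4/4 = -8.289e-8 C/m.
Since E is radial and uniform over the curved surface, Φ = E·2πrL = Q_enc/ε₀ = λ_enc L/ε₀.
E = 2k|λ_enc|/r = 2(8.99×10^9)(8.289e-8)/(0.0244) = 6.11×10^4 N/C.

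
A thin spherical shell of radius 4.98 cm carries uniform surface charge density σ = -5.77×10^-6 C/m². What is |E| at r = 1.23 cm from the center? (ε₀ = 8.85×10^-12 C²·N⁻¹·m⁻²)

|E| = 0 V/m

Take a concentric spherical Gaussian surface of radius r = 1.23 cm (inside the shell, r < 4.98 cm).
All the charge is outside the Gaussian surface: Q_enc = 0, hence E = 0 everywhere inside the shell.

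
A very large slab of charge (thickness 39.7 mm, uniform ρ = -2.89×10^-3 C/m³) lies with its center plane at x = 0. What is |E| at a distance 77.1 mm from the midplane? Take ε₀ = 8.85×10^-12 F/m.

|E| ≈ 6.48×10^6 V/m

The point |x| = 77.1 mm lies outside the slab (half-thickness 0.01985 m). A symmetric pillbox spanning the full slab encloses Q_enc = ρ·d·A.
Flux = 2EA ⇒ E = |ρ|d/(2ε₀), independent of distance outside.
E = (2.89e-3)(0.0397)/(2·8.85×10^-12) = 6.48×10^6 N/C.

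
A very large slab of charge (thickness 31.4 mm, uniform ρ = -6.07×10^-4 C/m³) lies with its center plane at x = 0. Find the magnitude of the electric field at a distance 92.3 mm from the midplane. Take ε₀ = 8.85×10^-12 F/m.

The point |x| = 92.3 mm lies outside the slab (half-thickness 0.0157 m). A symmetric pillbox spanning the full slab encloses Q_enc = ρ·d·A.
Flux = 2EA ⇒ E = |ρ|d/(2ε₀), independent of distance outside.
E = (6.07×10^-4)(0.0314)/(2·8.85×10^-12) = 1.08e6 N/C.

1.08×10^6 N/C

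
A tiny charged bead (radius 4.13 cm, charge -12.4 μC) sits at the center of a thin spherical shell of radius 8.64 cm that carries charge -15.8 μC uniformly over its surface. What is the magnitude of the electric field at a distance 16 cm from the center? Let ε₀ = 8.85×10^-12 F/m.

Symmetry ⇒ E = E(r) r̂. Gaussian sphere of radius r = 16 cm (r > 8.64 cm, enclosing both).
Q_enc = (-12.4 μC) + (-15.8 μC) = -2.82×10^-5 C.
Applying ∮E·dA = Q_enc/ε₀ with Φ = E(4πr²):
E = |Q_enc|/(4πε₀r²) = (2.82×10^-5)/(4π·8.85×10^-12·(0.16)²) = 9.91×10^6 N/C.

|E| ≈ 9.91×10^6 N/C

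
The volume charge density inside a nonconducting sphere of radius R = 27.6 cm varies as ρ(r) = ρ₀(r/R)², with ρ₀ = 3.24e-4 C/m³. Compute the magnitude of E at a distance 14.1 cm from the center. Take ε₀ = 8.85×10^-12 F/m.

2.69×10^5 N/C

By spherical symmetry E is radial; choose a Gaussian sphere of radius r = 14.1 cm (r < R).
Q_enc = ∫₀^r ρ(r')·4πr'² dr' = (4πρ₀/R²) ∫₀^r r'^4 dr' = 4πρ₀ r^5/(5·R²) = 5.957×10^-7 C.
Applying ∮E·dA = Q_enc/ε₀ with Φ = E(4πr²):
E = |Q_enc|/(4πε₀r²) = (5.957e-7)/(4π·8.85×10^-12·(0.141)²) = 2.69×10^5 N/C.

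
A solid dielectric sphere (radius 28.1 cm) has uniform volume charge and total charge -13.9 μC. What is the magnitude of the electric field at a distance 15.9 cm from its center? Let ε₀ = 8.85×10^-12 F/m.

8.96e5 N/C

Take a concentric spherical Gaussian surface of radius r = 15.9 cm (r < R).
Only the charge within r is enclosed: Q_enc = Q·(r/R)³ = (-13.9 μC)·(15.9 cm/28.1 cm)³ = -2.518e-6 C.
Gauss's law: E·4πr² = Q_enc/ε₀.
E = |Q_enc|/(4πε₀r²) = (2.518×10^-6)/(4π·8.85×10^-12·(0.159)²) = 8.96e5 N/C.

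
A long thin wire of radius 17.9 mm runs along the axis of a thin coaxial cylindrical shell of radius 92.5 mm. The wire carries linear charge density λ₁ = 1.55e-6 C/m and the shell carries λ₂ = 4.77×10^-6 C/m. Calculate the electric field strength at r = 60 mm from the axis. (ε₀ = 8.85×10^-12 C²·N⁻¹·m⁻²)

|E| ≈ 4.65×10^5 N/C

Choose a coaxial cylinder of radius r = 60 mm (arbitrary length L) as the Gaussian surface (between the conductors, 17.9 mm < r < 92.5 mm).
The shell at 92.5 mm lies outside the Gaussian surface, so λ_enc = λ₁ = 1.55e-6 C/m.
Since E is radial and uniform over the curved surface, Φ = E·2πrL = Q_enc/ε₀ = λ_enc L/ε₀.
E = |λ_enc|/(2πε₀r) = (1.55×10^-6)/(2π·8.85×10^-12·0.06) = 4.65×10^5 N/C.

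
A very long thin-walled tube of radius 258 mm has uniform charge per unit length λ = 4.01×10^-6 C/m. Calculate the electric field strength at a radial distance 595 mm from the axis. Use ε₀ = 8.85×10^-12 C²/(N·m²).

Take a coaxial cylindrical Gaussian surface of radius r = 595 mm and length L (r > 258 mm).
The full line charge is enclosed: λ_enc = 4.01×10^-6 C/m.
Gauss's law: E·2πrL = λ_enc L/ε₀.
E = |λ_enc|/(2πε₀r) = (4.01e-6)/(2π·8.85×10^-12·0.595) = 1.21×10^5 N/C.

|E| = 1.21×10^5 N/C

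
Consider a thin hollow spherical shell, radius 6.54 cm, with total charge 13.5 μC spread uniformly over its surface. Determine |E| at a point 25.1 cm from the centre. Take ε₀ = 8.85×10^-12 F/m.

1.93×10^6 V/m

By spherical symmetry E is radial; choose a Gaussian sphere of radius r = 25.1 cm (r > 6.54 cm).
The entire shell is enclosed: Q_enc = 1.35×10^-5 C.
Applying ∮E·dA = Q_enc/ε₀ with Φ = E(4πr²):
E = |Q_enc|/(4πε₀r²) = (1.35×10^-5)/(4π·8.85×10^-12·(0.251)²) = 1.93e6 N/C.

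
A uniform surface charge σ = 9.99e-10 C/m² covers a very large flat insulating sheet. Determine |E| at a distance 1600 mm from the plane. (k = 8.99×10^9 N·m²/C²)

E ≈ 56.4 N/C

The symmetry is planar: E is normal to the sheet and the same magnitude on both sides. Take a pillbox straddling the sheet with end-cap area A.
Only the two end caps contribute flux: Φ = 2EA. With Q_enc = σA, Gauss's law gives E = |σ|/(2ε₀).
E = 2πk|σ| = 2π(8.99×10^9)(9.99×10^-10) = 56.4 N/C.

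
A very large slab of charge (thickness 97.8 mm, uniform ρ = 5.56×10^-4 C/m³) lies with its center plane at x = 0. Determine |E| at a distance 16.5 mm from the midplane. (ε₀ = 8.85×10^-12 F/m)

|E| = 1.04×10^6 N/C

By symmetry E is perpendicular to the slab. A Gaussian pillbox from −16.5 mm to +16.5 mm (face area A) lies entirely within the slab.
Q_enc = ρ·(2x)·A and flux = 2EA, so 2EA = 2ρxA/ε₀ ⇒ E = |ρ|x/ε₀.
E = (5.56e-4)(0.0165)/(8.85×10^-12) = 1.04×10^6 N/C.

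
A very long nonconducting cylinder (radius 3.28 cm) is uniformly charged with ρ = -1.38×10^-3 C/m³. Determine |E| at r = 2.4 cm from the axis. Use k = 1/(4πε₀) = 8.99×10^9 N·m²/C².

Coaxial Gaussian cylinder, radius r = 2.4 cm, length L (r < R).
Enclosed charge per unit length: λ_enc = ρ·πr² = (-1.38×10^-3)π(0.024)² = -2.497×10^-6 C/m.
Gauss's law: E·2πrL = λ_enc L/ε₀.
E = 2k|λ_enc|/r = 2(8.99×10^9)(2.497e-6)/(0.024) = 1.87×10^6 N/C.

E = 1.87×10^6 V/m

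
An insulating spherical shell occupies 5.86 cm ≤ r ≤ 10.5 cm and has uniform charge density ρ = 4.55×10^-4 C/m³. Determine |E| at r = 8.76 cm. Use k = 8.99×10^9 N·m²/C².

Use a concentric Gaussian sphere at r = 8.76 cm (within the shell material, 5.86 cm < r < 10.5 cm).
Only the shell between 5.86 cm and r is enclosed: Q_enc = ρ·(4π/3)(r³ − a³) = (4.55×10^-4)·(4π/3)·((0.0876)³ − (0.0586)³) = 8.977e-7 C.
Gauss's law: E·4πr² = Q_enc/ε₀.
E = k|Q_enc|/r² = (8.99×10^9)(8.977×10^-7)/(0.0876)² = 1.05×10^6 N/C.

|E| = 1.05e6 V/m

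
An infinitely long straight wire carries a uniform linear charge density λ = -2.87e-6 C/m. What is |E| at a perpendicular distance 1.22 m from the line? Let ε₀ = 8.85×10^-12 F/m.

By cylindrical symmetry E is radial; use a coaxial Gaussian cylinder of radius 1.22 m and length L.
Q_enc = λL, so λ_enc = -2.87×10^-6 C/m.
By Gauss's law (flux through the curved wall only), E·2πrL = λ_enc L/ε₀.
E = |λ_enc|/(2πε₀r) = (2.87×10^-6)/(2π·8.85×10^-12·1.22) = 4.23e4 N/C.

|E| = 4.23×10^4 N/C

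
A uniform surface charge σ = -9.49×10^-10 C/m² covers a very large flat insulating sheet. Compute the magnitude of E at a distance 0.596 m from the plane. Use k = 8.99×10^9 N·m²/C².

By planar symmetry E is perpendicular to the sheet and uniform; use a Gaussian pillbox with flat faces of area A on each side of the sheet.
Flux Φ = 2EA and Q_enc = σA, so 2EA = σA/ε₀ ⇒ E = |σ|/(2ε₀), independent of distance.
E = 2πk|σ| = 2π(8.99×10^9)(9.49×10^-10) = 53.6 N/C.

|E| ≈ 53.6 V/m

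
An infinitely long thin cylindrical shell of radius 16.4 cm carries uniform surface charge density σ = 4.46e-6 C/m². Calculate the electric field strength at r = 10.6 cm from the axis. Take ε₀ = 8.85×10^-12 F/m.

Choose a coaxial cylinder of radius r = 10.6 cm (arbitrary length L) as the Gaussian surface (r < 16.4 cm, inside the shell).
No charge is enclosed, so Gauss's law gives E·2πrL = 0 ⇒ E = 0.

|E| = 0 N/C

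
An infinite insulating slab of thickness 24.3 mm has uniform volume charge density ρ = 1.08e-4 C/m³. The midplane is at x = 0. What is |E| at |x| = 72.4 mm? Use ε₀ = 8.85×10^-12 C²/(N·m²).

|E| ≈ 1.48×10^5 N/C

The point |x| = 72.4 mm lies outside the slab (half-thickness 0.01215 m). A symmetric pillbox spanning the full slab encloses Q_enc = ρ·d·A.
Flux = 2EA ⇒ E = |ρ|d/(2ε₀), independent of distance outside.
E = (1.08×10^-4)(0.0243)/(2·8.85×10^-12) = 1.48e5 N/C.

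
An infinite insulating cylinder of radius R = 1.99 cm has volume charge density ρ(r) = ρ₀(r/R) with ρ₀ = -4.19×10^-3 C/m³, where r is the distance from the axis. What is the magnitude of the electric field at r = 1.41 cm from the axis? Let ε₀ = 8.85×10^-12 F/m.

E = 1.58e6 N/C

Choose a coaxial cylinder of radius r = 1.41 cm (arbitrary length L) as the Gaussian surface (r < R).
Integrating ρ over the cross-section to radius r: λ_enc = (2πρ₀/R) ∫₀^r r'^2 dr' = 2πρ₀ r^3/(3·R) = -1.236e-6 C/m.
Since E is radial and uniform over the curved surface, Φ = E·2πrL = Q_enc/ε₀ = λ_enc L/ε₀.
E = |λ_enc|/(2πε₀r) = (1.236e-6)/(2π·8.85×10^-12·0.0141) = 1.58e6 N/C.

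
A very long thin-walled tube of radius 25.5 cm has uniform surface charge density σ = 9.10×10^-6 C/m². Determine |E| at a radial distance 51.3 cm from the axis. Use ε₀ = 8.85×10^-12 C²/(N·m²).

Choose a coaxial cylinder of radius r = 51.3 cm (arbitrary length L) as the Gaussian surface (r > 25.5 cm).
The whole shell is enclosed: λ_enc = σ·2πR = (9.10e-6)·2π·(0.255) = 1.458×10^-5 C/m.
By Gauss's law (flux through the curved wall only), E·2πrL = λ_enc L/ε₀.
E = |λ_enc|/(2πε₀r) = (1.458×10^-5)/(2π·8.85×10^-12·0.513) = 5.11e5 N/C.

|E| = 5.11×10^5 N/C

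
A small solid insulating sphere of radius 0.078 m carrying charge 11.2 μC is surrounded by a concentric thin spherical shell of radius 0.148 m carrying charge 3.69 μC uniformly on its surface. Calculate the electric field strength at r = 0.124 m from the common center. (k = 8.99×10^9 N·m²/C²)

E ≈ 6.55e6 N/C

Symmetry ⇒ E = E(r) r̂. Gaussian sphere of radius r = 0.124 m (between the bodies, 0.078 m < r < 0.148 m).
The shell at 0.148 m lies outside the Gaussian surface, so Q_enc = 11.2 μC = 1.12×10^-5 C.
Applying ∮E·dA = Q_enc/ε₀ with Φ = E(4πr²):
E = k|Q_enc|/r² = (8.99×10^9)(1.12e-5)/(0.124)² = 6.55×10^6 N/C.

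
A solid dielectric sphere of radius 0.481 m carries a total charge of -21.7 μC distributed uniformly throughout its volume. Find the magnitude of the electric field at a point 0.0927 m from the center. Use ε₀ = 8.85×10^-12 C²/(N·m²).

By spherical symmetry E is radial; choose a Gaussian sphere of radius r = 0.0927 m (r < R).
For a uniform sphere the enclosed fraction is (r/R)³, so Q_enc = (-21.7 μC)(0.0927/0.481)³ = -1.553e-7 C.
Applying ∮E·dA = Q_enc/ε₀ with Φ = E(4πr²):
E = |Q_enc|/(4πε₀r²) = (1.553×10^-7)/(4π·8.85×10^-12·(0.0927)²) = 1.63×10^5 N/C.

1.63×10^5 N/C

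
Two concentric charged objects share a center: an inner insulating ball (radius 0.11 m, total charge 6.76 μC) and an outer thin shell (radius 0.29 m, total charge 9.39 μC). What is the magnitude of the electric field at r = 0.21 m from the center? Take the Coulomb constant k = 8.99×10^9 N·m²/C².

E = 1.38×10^6 N/C

Take a concentric spherical Gaussian surface of radius r = 0.21 m (between the bodies, 0.11 m < r < 0.29 m).
Only the inner charge is enclosed; the outer shell contributes nothing inside itself. Q_enc = 6.76 μC = 6.76×10^-6 C.
Since E is radial and uniform over the Gaussian sphere, Φ = E·4πr² = Q_enc/ε₀.
E = k|Q_enc|/r² = (8.99×10^9)(6.76×10^-6)/(0.21)² = 1.38×10^6 N/C.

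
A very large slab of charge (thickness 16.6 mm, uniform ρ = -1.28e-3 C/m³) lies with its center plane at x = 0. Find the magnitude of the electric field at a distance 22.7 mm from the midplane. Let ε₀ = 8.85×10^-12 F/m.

E = 1.20×10^6 N/C

The point |x| = 22.7 mm lies outside the slab (half-thickness 0.0083 m). A symmetric pillbox spanning the full slab encloses Q_enc = ρ·d·A.
Flux = 2EA ⇒ E = |ρ|d/(2ε₀), independent of distance outside.
E = (1.28×10^-3)(0.0166)/(2·8.85×10^-12) = 1.20×10^6 N/C.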